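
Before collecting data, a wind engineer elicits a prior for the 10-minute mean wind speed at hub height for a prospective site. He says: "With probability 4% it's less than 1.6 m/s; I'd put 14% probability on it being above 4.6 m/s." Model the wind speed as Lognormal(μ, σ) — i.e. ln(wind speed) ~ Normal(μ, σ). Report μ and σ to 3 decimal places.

If T ~ Lognormal(μ,σ) then ln T ~ Normal(μ,σ), so the p-quantile of ln T is μ + z_p·σ.
ln(1.6) = 0.47 and ln(4.6) = 1.526; z_{0.04} = -1.751, z_{0.86} = 1.08.
σ = (1.526 − 0.47)/(1.08 − (-1.751)) = 0.373.
μ = 0.47 − (-1.751)·0.373 = 1.123.

μ ≈ 1.123, σ ≈ 0.373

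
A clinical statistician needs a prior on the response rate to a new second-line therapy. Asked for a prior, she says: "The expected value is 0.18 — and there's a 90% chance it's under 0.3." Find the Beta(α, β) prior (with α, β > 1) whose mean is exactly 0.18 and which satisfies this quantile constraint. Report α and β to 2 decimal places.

α ≈ 3.26, β ≈ 14.87

With mean 0.18 fixed, write α = 0.18s, β = 0.82s where s = α+β.
Need P(θ < 0.3) = 0.9 under Beta(0.18s, 0.82s). Normal approximation: (q−m)/√(m(1−m)/s) ≈ z_{0.9} = 1.28, so s ≈ 0.18·0.82·(1.28)²/(0.3−0.18)² = 16.8.
At s = 16.8: P(θ<0.3) ≈ 0.893. Adjusting to match 0.9 gives s ≈ 18.14.
So α = 0.18·18.14 ≈ 3.26, β = 0.82·18.14 ≈ 14.87.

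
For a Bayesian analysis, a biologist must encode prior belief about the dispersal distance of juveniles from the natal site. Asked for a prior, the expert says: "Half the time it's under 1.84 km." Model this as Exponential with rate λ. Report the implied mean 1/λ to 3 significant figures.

mean ≈ 2.65 km

Exponential median = ln 2 / λ, so λ = ln 2 / 1.84 = 0.377.
Mean = 1/λ = 2.65 km.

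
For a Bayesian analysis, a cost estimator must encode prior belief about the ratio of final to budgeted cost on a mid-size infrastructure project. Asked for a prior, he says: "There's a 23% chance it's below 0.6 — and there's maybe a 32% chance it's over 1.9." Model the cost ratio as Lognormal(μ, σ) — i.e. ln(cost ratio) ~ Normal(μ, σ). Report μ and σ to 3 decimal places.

μ ≈ 0.195, σ ≈ 0.955

If T ~ Lognormal(μ,σ) then ln T ~ Normal(μ,σ), so the p-quantile of ln T is μ + z_p·σ.
ln(0.6) = -0.5108 and ln(1.9) = 0.6419; z_{0.23} = -0.7388, z_{0.68} = 0.4677.
σ = (0.6419 − -0.5108)/(0.4677 − (-0.7388)) = 0.955.
μ = -0.5108 − (-0.7388)·0.955 = 0.195.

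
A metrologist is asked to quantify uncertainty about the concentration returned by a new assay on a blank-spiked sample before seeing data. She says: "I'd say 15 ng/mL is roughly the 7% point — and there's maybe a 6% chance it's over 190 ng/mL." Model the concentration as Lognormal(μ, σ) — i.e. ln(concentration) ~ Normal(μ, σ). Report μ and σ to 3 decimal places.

If T ~ Lognormal(μ,σ) then ln T ~ Normal(μ,σ), so the p-quantile of ln T is μ + z_p·σ.
ln(15) = 2.708 and ln(190) = 5.247; z_{0.07} = -1.476, z_{0.94} = 1.555.
σ = (5.247 − 2.708)/(1.555 − (-1.476)) = 0.838.
μ = 2.708 − (-1.476)·0.838 = 3.944.

μ ≈ 3.944, σ ≈ 0.838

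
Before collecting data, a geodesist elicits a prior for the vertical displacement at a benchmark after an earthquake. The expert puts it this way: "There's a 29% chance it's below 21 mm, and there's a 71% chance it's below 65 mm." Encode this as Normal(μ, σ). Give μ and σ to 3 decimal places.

μ = 43.000, σ = 39.755

The p-quantile of Normal(μ,σ) is μ + z_p·σ, with z_{0.29} = -0.5534 and z_{0.71} = 0.5534.
Eliminate σ: μ = (z₂·x₁ − z₁·x₂)/(z₂ − z₁) = (0.5534·21 − (-0.5534)·65)/1.107 = 43.000.
Then σ = (x₂ − x₁)/(z₂ − z₁) = (65 − 21)/1.107 = 39.755.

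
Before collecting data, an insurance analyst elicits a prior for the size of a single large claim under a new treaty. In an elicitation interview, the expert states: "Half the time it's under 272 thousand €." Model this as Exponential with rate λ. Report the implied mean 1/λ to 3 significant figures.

mean ≈ 392 thousand €

Exponential median = ln 2 / λ, so λ = ln 2 / 272.0 = 0.00255.
Mean = 1/λ = 392 thousand €.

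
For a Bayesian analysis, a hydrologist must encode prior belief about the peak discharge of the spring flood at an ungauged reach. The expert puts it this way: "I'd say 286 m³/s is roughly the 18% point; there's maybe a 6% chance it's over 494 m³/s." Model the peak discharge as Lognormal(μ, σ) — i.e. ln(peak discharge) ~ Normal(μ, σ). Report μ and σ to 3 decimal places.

If T ~ Lognormal(μ,σ) then ln T ~ Normal(μ,σ), so the p-quantile of ln T is μ + z_p·σ.
ln(286) = 5.656 and ln(494) = 6.203; z_{0.18} = -0.9154, z_{0.94} = 1.555.
σ = (6.203 − 5.656)/(1.555 − (-0.9154)) = 0.221.
μ = 5.656 − (-0.9154)·0.221 = 5.859.

μ ≈ 5.859, σ ≈ 0.221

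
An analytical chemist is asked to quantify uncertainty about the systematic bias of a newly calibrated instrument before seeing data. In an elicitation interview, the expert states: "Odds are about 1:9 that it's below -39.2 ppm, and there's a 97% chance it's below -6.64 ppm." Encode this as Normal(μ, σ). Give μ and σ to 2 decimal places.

μ = -26.00, σ = 10.30

For Normal(μ,σ), the p-quantile is μ + z_p·σ. Here z_{0.1} = -1.282, z_{0.97} = 1.881.
So -39.2 = μ − 1.282σ and -6.64 = μ + 1.881σ.
Subtracting: σ = (-6.64 − -39.2)/(1.881 − (-1.282)) = 10.30.
Then μ = -39.2 − (-1.282)·10.30 = -26.00.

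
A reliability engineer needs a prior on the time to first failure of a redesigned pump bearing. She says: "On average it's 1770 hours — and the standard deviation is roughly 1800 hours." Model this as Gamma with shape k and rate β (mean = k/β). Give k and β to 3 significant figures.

For Gamma(k, rate β): mean = k/β, variance = k/β², so CV = 1/√k.
CV = SD/mean = 1800/1770 = 1.017, hence k = 1/CV² = 0.967.
Then β = k/mean = 0.967/1770 = 0.000546.

k ≈ 0.967, β ≈ 0.000546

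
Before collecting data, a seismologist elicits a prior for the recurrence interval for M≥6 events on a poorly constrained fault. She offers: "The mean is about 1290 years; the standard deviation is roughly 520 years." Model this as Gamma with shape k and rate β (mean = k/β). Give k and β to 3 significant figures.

k ≈ 6.15, β ≈ 0.00477

For Gamma(k, rate β): mean = k/β, variance = k/β², so CV = 1/√k.
CV = SD/mean = 520/1290 = 0.4031, hence k = 1/CV² = 6.15.
Then β = k/mean = 6.15/1290 = 0.00477.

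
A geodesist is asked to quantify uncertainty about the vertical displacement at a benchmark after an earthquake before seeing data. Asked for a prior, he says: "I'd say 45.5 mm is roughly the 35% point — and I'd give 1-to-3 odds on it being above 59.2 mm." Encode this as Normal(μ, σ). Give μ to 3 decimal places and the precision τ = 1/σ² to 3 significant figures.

μ = 50.481, τ = 0.00598

The p-quantile of Normal(μ,σ) is μ + z_p·σ, with z_{0.35} = -0.3853 and z_{0.75} = 0.6745.
Eliminate σ: μ = (z₂·x₁ − z₁·x₂)/(z₂ − z₁) = (0.6745·45.5 − (-0.3853)·59.2)/1.06 = 50.481.
Then σ = (x₂ − x₁)/(z₂ − z₁) = (59.2 − 45.5)/1.06 = 12.927.
Precision τ = 1/σ² = 1/12.93² = 0.00598.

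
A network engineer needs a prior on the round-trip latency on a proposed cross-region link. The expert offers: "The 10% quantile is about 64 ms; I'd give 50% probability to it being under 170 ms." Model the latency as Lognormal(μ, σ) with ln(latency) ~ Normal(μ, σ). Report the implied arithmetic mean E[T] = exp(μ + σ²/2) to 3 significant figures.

E[T] ≈ 227 ms

If T ~ Lognormal(μ,σ) then ln T ~ Normal(μ,σ), so the p-quantile of ln T is μ + z_p·σ.
ln(64) = 4.159 and ln(170) = 5.136; z_{0.1} = -1.282, z_{0.5} = 0.
σ = (5.136 − 4.159)/(0 − (-1.282)) = 0.762.
μ = 4.159 − (-1.282)·0.762 = 5.136.
E[T] = exp(μ + σ²/2) = exp(5.136 + 0.2905) = 227 ms.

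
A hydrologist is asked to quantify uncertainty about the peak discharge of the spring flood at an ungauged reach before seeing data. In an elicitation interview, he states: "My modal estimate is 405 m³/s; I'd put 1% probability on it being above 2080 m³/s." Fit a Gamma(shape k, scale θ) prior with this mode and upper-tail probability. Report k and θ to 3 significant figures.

k ≈ 2.45, θ ≈ 279

Gamma(k,θ) with k>1 has mode (k−1)θ, so θ = 405/(k−1).
Need P(X < 2080) = 0.99 with θ tied to k this way. Start at k = 2, θ = 405: P(X<2080) ≈ 0.964.
Too low — raise k to concentrate. Iterating converges to k ≈ 2.45.
Then θ = 405/(2.45−1) ≈ 279.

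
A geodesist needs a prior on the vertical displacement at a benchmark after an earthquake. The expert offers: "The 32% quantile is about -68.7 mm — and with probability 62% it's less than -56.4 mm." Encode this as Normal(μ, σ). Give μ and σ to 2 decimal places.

For Normal(μ,σ), the p-quantile is μ + z_p·σ. Here z_{0.32} = -0.4677, z_{0.62} = 0.3055.
So -68.7 = μ − 0.4677σ and -56.4 = μ + 0.3055σ.
Subtracting: σ = (-56.4 − -68.7)/(0.3055 − (-0.4677)) = 15.91.
Then μ = -68.7 − (-0.4677)·15.91 = -61.26.

μ = -61.26, σ = 15.91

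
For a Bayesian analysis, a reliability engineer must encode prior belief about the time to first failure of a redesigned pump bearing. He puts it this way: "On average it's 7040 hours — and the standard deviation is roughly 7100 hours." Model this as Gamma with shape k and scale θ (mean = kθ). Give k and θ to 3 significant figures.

For Gamma(k, scale θ): mean = kθ, variance = kθ², so CV = 1/√k.
CV = SD/mean = 7100/7040 = 1.009, hence k = 1/CV² = 0.983.
Then θ = mean/k = 7040/0.983 = 7160.

k ≈ 0.983, θ ≈ 7160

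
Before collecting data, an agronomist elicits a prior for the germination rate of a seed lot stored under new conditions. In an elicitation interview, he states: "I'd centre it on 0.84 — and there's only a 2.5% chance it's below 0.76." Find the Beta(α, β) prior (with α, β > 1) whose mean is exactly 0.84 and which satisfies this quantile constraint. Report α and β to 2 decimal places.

α ≈ 79.25, β ≈ 15.10

With mean 0.84 fixed, write α = 0.84s, β = 0.16s where s = α+β.
Need P(θ < 0.76) = 0.025 under Beta(0.84s, 0.16s). Normal approximation: (q−m)/√(m(1−m)/s) ≈ z_{0.025} = -1.96, so s ≈ 0.84·0.16·(-1.96)²/(0.76−0.84)² = 80.7.
At s = 80.7: P(θ<0.76) ≈ 0.034. Adjusting to match 0.025 gives s ≈ 94.35.
So α = 0.84·94.35 ≈ 79.25, β = 0.16·94.35 ≈ 15.10.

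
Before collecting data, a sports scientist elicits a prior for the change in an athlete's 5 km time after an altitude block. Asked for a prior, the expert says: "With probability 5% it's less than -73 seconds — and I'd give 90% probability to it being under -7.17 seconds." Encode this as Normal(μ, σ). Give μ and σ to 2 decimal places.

The p-quantile of Normal(μ,σ) is μ + z_p·σ, with z_{0.05} = -1.645 and z_{0.9} = 1.282.
Eliminate σ: μ = (z₂·x₁ − z₁·x₂)/(z₂ − z₁) = (1.282·-73 − (-1.645)·-7.17)/2.926 = -36.00.
Then σ = (x₂ − x₁)/(z₂ − z₁) = (-7.17 − -73)/2.926 = 22.50.

μ = -36.00, σ = 22.50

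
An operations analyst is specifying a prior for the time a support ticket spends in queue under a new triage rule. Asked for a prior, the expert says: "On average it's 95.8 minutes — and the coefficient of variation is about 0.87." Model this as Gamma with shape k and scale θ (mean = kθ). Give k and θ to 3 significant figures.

k ≈ 1.32, θ ≈ 72.5

For Gamma(k, scale θ): mean = kθ, variance = kθ², so CV = 1/√k.
CV = 0.87, hence k = 1/CV² = 1.32.
Then θ = mean/k = 95.8/1.32 = 72.5.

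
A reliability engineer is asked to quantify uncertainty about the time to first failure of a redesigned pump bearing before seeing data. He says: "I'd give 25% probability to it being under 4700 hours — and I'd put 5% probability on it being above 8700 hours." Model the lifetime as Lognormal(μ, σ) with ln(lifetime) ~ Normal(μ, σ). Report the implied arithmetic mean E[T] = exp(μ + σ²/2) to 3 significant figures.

E[T] ≈ 5820 hours

If T ~ Lognormal(μ,σ) then ln T ~ Normal(μ,σ), so the p-quantile of ln T is μ + z_p·σ.
ln(4700) = 8.455 and ln(8700) = 9.071; z_{0.25} = -0.6745, z_{0.95} = 1.645.
σ = (9.071 − 8.455)/(1.645 − (-0.6745)) = 0.265.
μ = 8.455 − (-0.6745)·0.265 = 8.634.
E[T] = exp(μ + σ²/2) = exp(8.634 + 0.0352) = 5820 hours.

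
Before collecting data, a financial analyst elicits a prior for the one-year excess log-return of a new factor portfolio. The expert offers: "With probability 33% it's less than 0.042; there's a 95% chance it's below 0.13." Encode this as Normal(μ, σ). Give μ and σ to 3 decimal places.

μ = 0.061, σ = 0.042

The p-quantile of Normal(μ,σ) is μ + z_p·σ, with z_{0.33} = -0.4399 and z_{0.95} = 1.645.
Eliminate σ: μ = (z₂·x₁ − z₁·x₂)/(z₂ − z₁) = (1.645·0.042 − (-0.4399)·0.13)/2.085 = 0.061.
Then σ = (x₂ − x₁)/(z₂ − z₁) = (0.13 − 0.042)/2.085 = 0.042.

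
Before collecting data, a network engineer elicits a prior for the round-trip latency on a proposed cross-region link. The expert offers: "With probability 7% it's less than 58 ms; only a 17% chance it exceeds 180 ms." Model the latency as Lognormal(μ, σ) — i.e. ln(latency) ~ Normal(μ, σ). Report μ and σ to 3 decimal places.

If T ~ Lognormal(μ,σ) then ln T ~ Normal(μ,σ), so the p-quantile of ln T is μ + z_p·σ.
ln(58) = 4.06 and ln(180) = 5.193; z_{0.07} = -1.476, z_{0.83} = 0.9542.
σ = (5.193 − 4.06)/(0.9542 − (-1.476)) = 0.466.
μ = 4.06 − (-1.476)·0.466 = 4.748.

μ ≈ 4.748, σ ≈ 0.466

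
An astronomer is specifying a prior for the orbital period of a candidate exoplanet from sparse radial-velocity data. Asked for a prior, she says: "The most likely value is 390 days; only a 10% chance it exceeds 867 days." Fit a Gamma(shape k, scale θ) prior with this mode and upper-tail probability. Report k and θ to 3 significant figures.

Gamma(k,θ) with k>1 has mode (k−1)θ, so θ = 390/(k−1).
Need P(X < 867) = 0.9 with θ tied to k this way. Start at k = 2, θ = 390: P(X<867) ≈ 0.651.
Too low — raise k to concentrate. Iterating converges to k ≈ 4.01.
Then θ = 390/(4.01−1) ≈ 129.

k ≈ 4.01, θ ≈ 129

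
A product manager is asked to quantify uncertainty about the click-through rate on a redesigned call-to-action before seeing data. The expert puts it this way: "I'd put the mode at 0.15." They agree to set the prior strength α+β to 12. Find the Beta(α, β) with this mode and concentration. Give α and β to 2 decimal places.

For α,β > 1 the Beta mode is (α−1)/(α+β−2). With α+β = 12, the mode is (α−1)/10.
Set (α−1)/10 = 0.15 → α = 1 + 0.15·10 = 2.50.
β = 12 − α = 9.50.

α = 2.50, β = 9.50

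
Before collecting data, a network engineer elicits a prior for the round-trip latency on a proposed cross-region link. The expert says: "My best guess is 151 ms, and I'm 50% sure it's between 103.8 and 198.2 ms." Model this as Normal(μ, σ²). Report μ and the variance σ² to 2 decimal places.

μ = 151.00, σ² = 4897.04

A symmetric 50% interval runs μ ± z·σ with z = 0.6745.
Half-width = 47.2, so σ = 47.2/0.6745 = 69.979 and σ² = 4897.04.
μ is the stated best guess, 151.00.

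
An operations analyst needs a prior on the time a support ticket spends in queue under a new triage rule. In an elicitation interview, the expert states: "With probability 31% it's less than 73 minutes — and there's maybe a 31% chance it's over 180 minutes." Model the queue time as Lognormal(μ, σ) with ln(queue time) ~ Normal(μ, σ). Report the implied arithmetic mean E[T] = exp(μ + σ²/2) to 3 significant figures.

E[T] ≈ 173 minutes

If T ~ Lognormal(μ,σ) then ln T ~ Normal(μ,σ), so the p-quantile of ln T is μ + z_p·σ.
ln(73) = 4.29 and ln(180) = 5.193; z_{0.31} = -0.4959, z_{0.69} = 0.4959.
σ = (5.193 − 4.29)/(0.4959 − (-0.4959)) = 0.910.
μ = 4.29 − (-0.4959)·0.910 = 4.742.
E[T] = exp(μ + σ²/2) = exp(4.742 + 0.4141) = 173 minutes.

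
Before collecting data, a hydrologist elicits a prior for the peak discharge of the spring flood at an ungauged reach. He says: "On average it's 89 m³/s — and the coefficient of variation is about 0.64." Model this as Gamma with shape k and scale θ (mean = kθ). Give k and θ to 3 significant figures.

k ≈ 2.44, θ ≈ 36.5

For Gamma(k, scale θ): mean = kθ, variance = kθ², so CV = 1/√k.
CV = 0.64, hence k = 1/CV² = 2.44.
Then θ = mean/k = 89/2.44 = 36.5.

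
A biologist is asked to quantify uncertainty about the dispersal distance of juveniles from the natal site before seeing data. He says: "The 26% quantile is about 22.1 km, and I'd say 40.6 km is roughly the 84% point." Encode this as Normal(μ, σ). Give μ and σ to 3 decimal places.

μ = 29.367, σ = 11.296

The p-quantile of Normal(μ,σ) is μ + z_p·σ, with z_{0.26} = -0.6433 and z_{0.84} = 0.9945.
Eliminate σ: μ = (z₂·x₁ − z₁·x₂)/(z₂ − z₁) = (0.9945·22.1 − (-0.6433)·40.6)/1.638 = 29.367.
Then σ = (x₂ − x₁)/(z₂ − z₁) = (40.6 − 22.1)/1.638 = 11.296.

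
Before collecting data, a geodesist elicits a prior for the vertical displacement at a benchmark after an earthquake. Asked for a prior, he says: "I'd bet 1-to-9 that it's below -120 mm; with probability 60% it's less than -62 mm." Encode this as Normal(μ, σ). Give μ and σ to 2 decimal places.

μ = -71.57, σ = 37.79

For Normal(μ,σ), the p-quantile is μ + z_p·σ. Here z_{0.1} = -1.282, z_{0.6} = 0.2533.
So -120 = μ − 1.282σ and -62 = μ + 0.2533σ.
Subtracting: σ = (-62 − -120)/(0.2533 − (-1.282)) = 37.79.
Then μ = -120 − (-1.282)·37.79 = -71.57.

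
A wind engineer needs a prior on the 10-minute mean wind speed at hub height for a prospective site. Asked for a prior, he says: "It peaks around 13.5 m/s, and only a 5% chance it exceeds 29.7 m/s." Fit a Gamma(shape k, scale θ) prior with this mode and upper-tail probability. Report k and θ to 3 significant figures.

k ≈ 5.43, θ ≈ 3.05

Gamma(k,θ) with k>1 has mode (k−1)θ, so θ = 13.5/(k−1).
Need P(X < 29.7) = 0.95 with θ tied to k this way. Start at k = 2, θ = 13.5: P(X<29.7) ≈ 0.645.
Too low — raise k to concentrate. Iterating converges to k ≈ 5.43.
Then θ = 13.5/(5.43−1) ≈ 3.05.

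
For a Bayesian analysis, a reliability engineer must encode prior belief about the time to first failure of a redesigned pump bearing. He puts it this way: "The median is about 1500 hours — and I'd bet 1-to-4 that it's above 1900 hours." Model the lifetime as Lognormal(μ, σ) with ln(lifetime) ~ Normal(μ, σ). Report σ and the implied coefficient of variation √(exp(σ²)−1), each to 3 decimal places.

If T ~ Lognormal(μ,σ) then ln T ~ Normal(μ,σ), so the p-quantile of ln T is μ + z_p·σ.
ln(1500) = 7.313 and ln(1900) = 7.55; z_{0.5} = 0, z_{0.8} = 0.8416.
σ = (7.55 − 7.313)/(0.8416 − (0)) = 0.281.
μ = 7.313 − (0)·0.281 = 7.313.
CV = √(exp(σ²)−1) = √(exp(0.0789)−1) = 0.287.

σ ≈ 0.281, CV ≈ 0.287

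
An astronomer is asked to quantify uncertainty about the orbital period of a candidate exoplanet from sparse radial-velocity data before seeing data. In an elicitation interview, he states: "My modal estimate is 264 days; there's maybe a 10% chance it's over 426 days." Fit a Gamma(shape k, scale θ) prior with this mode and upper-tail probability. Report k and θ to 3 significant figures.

Gamma(k,θ) with k>1 has mode (k−1)θ, so θ = 264/(k−1).
Need P(X < 426) = 0.9 with θ tied to k this way. Start at k = 2, θ = 264: P(X<426) ≈ 0.479.
Too low — raise k to concentrate. Iterating converges to k ≈ 9.22.
Then θ = 264/(9.22−1) ≈ 32.1.

k ≈ 9.22, θ ≈ 32.1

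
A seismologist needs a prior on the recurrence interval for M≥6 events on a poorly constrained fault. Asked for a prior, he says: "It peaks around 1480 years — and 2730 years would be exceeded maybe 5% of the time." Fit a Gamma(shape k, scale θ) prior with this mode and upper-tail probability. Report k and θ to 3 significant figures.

k ≈ 8.43, θ ≈ 199

Gamma(k,θ) with k>1 has mode (k−1)θ, so θ = 1480/(k−1).
Need P(X < 2730) = 0.95 with θ tied to k this way. Start at k = 2, θ = 1480: P(X<2730) ≈ 0.550.
Too low — raise k to concentrate. Iterating converges to k ≈ 8.43.
Then θ = 1480/(8.43−1) ≈ 199.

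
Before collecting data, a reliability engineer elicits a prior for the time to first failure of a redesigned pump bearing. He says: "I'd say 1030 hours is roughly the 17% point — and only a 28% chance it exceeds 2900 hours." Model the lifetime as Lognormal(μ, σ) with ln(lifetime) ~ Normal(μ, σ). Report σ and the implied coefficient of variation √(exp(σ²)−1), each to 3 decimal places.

If T ~ Lognormal(μ,σ) then ln T ~ Normal(μ,σ), so the p-quantile of ln T is μ + z_p·σ.
ln(1030) = 6.937 and ln(2900) = 7.972; z_{0.17} = -0.9542, z_{0.72} = 0.5828.
σ = (7.972 − 6.937)/(0.5828 − (-0.9542)) = 0.673.
μ = 6.937 − (-0.9542)·0.673 = 7.580.
CV = √(exp(σ²)−1) = √(exp(0.4536)−1) = 0.758.

σ ≈ 0.673, CV ≈ 0.758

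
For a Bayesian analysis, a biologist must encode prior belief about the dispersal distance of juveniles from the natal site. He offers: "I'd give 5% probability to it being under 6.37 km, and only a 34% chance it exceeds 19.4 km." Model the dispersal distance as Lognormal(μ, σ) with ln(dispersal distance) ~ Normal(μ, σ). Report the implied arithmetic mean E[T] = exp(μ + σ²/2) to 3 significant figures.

E[T] ≈ 18 km

If T ~ Lognormal(μ,σ) then ln T ~ Normal(μ,σ), so the p-quantile of ln T is μ + z_p·σ.
ln(6.37) = 1.852 and ln(19.4) = 2.965; z_{0.05} = -1.645, z_{0.66} = 0.4125.
σ = (2.965 − 1.852)/(0.4125 − (-1.645)) = 0.541.
μ = 1.852 − (-1.645)·0.541 = 2.742.
E[T] = exp(μ + σ²/2) = exp(2.742 + 0.1465) = 18 km.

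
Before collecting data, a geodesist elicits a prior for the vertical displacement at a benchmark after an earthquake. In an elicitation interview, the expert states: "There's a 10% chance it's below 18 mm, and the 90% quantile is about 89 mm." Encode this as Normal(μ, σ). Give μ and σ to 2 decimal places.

For Normal(μ,σ), the p-quantile is μ + z_p·σ. Here z_{0.1} = -1.282, z_{0.9} = 1.282.
So 18 = μ − 1.282σ and 89 = μ + 1.282σ.
Subtracting: σ = (89 − 18)/(1.282 − (-1.282)) = 27.70.
Then μ = 18 − (-1.282)·27.70 = 53.50.

μ = 53.50, σ = 27.70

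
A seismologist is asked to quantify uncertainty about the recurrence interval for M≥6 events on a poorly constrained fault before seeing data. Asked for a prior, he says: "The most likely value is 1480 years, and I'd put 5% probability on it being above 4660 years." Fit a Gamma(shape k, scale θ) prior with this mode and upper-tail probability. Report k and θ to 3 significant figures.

Gamma(k,θ) with k>1 has mode (k−1)θ, so θ = 1480/(k−1).
Need P(X < 4660) = 0.95 with θ tied to k this way. Start at k = 2, θ = 1480: P(X<4660) ≈ 0.822.
Too low — raise k to concentrate. Iterating converges to k ≈ 3.
Then θ = 1480/(3−1) ≈ 740.

k ≈ 3, θ ≈ 740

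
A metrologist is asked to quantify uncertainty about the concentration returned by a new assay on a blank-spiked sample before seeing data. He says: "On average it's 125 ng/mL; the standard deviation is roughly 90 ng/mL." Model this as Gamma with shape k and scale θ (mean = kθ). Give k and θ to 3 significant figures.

k ≈ 1.93, θ ≈ 64.8

For Gamma(k, scale θ): mean = kθ, variance = kθ², so CV = 1/√k.
CV = SD/mean = 90/125 = 0.72, hence k = 1/CV² = 1.93.
Then θ = mean/k = 125/1.93 = 64.8.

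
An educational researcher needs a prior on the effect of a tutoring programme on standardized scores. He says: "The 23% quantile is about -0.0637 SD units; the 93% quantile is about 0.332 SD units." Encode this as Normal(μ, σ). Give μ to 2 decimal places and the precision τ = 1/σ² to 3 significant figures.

For Normal(μ,σ), the p-quantile is μ + z_p·σ. Here z_{0.23} = -0.7388, z_{0.93} = 1.476.
So -0.0637 = μ − 0.7388σ and 0.332 = μ + 1.476σ.
Subtracting: σ = (0.332 − -0.0637)/(1.476 − (-0.7388)) = 0.18.
Then μ = -0.0637 − (-0.7388)·0.18 = 0.07.
Precision τ = 1/σ² = 1/0.1787² = 31.3.

μ = 0.07, τ = 31.3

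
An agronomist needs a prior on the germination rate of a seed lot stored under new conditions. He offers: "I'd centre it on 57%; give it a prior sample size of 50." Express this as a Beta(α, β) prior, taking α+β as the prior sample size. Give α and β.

α = 28.5, β = 21.5

Under the effective-sample-size interpretation, Beta(α, β) has prior mean α/(α+β) and prior sample size α+β.
So α+β = 50 and α/(α+β) = 0.57, giving α = 0.57·50 = 28.5 and β = 50 − 28.5 = 21.5.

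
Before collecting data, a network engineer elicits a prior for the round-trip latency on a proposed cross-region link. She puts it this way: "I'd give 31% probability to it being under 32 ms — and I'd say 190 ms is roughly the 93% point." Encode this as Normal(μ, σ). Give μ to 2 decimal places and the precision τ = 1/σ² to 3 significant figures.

The p-quantile of Normal(μ,σ) is μ + z_p·σ, with z_{0.31} = -0.4959 and z_{0.93} = 1.476.
Eliminate σ: μ = (z₂·x₁ − z₁·x₂)/(z₂ − z₁) = (1.476·32 − (-0.4959)·190)/1.972 = 71.74.
Then σ = (x₂ − x₁)/(z₂ − z₁) = (190 − 32)/1.972 = 80.14.
Precision τ = 1/σ² = 1/80.14² = 0.000156.

μ = 71.74, τ = 0.000156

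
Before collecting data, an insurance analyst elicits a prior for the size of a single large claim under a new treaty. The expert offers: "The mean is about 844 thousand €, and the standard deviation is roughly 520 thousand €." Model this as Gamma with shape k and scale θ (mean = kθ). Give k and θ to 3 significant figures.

For Gamma(k, scale θ): mean = kθ, variance = kθ², so CV = 1/√k.
CV = SD/mean = 520/844 = 0.6161, hence k = 1/CV² = 2.63.
Then θ = mean/k = 844/2.63 = 320.

k ≈ 2.63, θ ≈ 320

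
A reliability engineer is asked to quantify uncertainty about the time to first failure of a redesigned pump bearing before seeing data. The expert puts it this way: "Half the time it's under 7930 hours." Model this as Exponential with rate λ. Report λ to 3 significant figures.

Exponential median = ln 2 / λ, so λ = ln 2 / 7930.0 = 8.74e-05.

λ ≈ 8.74e-05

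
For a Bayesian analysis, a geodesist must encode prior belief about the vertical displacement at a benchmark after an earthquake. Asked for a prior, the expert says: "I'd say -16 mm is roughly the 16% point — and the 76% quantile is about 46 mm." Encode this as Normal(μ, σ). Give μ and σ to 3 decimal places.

The p-quantile of Normal(μ,σ) is μ + z_p·σ, with z_{0.16} = -0.9945 and z_{0.76} = 0.7063.
Eliminate σ: μ = (z₂·x₁ − z₁·x₂)/(z₂ − z₁) = (0.7063·-16 − (-0.9945)·46)/1.701 = 20.252.
Then σ = (x₂ − x₁)/(z₂ − z₁) = (46 − -16)/1.701 = 36.454.

μ = 20.252, σ = 36.454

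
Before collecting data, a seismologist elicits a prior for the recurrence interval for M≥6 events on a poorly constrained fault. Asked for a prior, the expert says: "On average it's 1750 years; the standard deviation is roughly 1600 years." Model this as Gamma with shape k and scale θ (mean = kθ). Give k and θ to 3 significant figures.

k ≈ 1.2, θ ≈ 1460

For Gamma(k, scale θ): mean = kθ, variance = kθ², so CV = 1/√k.
CV = SD/mean = 1600/1750 = 0.9143, hence k = 1/CV² = 1.2.
Then θ = mean/k = 1750/1.2 = 1460.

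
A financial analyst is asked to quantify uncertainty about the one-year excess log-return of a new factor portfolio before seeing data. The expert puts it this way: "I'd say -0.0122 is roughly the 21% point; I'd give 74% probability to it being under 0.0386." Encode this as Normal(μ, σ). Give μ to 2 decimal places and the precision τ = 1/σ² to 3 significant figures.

For Normal(μ,σ), the p-quantile is μ + z_p·σ. Here z_{0.21} = -0.8064, z_{0.74} = 0.6433.
So -0.0122 = μ − 0.8064σ and 0.0386 = μ + 0.6433σ.
Subtracting: σ = (0.0386 − -0.0122)/(0.6433 − (-0.8064)) = 0.04.
Then μ = -0.0122 − (-0.8064)·0.04 = 0.02.
Precision τ = 1/σ² = 1/0.03504² = 814.

μ = 0.02, τ = 814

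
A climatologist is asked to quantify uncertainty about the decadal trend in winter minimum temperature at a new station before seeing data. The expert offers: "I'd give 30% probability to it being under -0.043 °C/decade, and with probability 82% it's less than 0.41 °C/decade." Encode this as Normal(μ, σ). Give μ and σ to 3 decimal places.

The p-quantile of Normal(μ,σ) is μ + z_p·σ, with z_{0.3} = -0.5244 and z_{0.82} = 0.9154.
Eliminate σ: μ = (z₂·x₁ − z₁·x₂)/(z₂ − z₁) = (0.9154·-0.043 − (-0.5244)·0.41)/1.44 = 0.122.
Then σ = (x₂ − x₁)/(z₂ − z₁) = (0.41 − -0.043)/1.44 = 0.315.

μ = 0.122, σ = 0.315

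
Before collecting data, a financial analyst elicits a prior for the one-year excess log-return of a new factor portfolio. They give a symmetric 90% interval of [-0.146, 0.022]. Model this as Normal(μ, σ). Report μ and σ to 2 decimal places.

A symmetric 90% interval runs μ ± z·σ with z = 1.645.
Half-width = 0.084, so σ = 0.084/1.645 = 0.05.
μ is the interval midpoint, -0.06.

μ = -0.06, σ = 0.05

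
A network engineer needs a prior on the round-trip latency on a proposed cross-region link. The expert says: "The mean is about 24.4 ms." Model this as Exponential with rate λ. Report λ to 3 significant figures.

λ ≈ 0.041

Exponential mean = 1/λ, so λ = 1/24.4 = 0.041.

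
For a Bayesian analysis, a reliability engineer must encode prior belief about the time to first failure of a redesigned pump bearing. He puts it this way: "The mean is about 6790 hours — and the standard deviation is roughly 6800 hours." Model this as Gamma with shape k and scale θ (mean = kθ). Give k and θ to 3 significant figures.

For Gamma(k, scale θ): mean = kθ, variance = kθ², so CV = 1/√k.
CV = SD/mean = 6800/6790 = 1.001, hence k = 1/CV² = 0.997.
Then θ = mean/k = 6790/0.997 = 6810.

k ≈ 0.997, θ ≈ 6810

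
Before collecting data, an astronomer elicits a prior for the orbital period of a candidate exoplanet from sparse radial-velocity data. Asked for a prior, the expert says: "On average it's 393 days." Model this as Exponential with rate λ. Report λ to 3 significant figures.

Exponential mean = 1/λ, so λ = 1/393.0 = 0.00254.

λ ≈ 0.00254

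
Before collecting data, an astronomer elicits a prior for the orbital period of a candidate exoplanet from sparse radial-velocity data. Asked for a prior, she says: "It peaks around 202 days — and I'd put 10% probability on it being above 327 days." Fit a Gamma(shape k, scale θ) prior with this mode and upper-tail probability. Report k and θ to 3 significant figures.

Gamma(k,θ) with k>1 has mode (k−1)θ, so θ = 202/(k−1).
Need P(X < 327) = 0.9 with θ tied to k this way. Start at k = 2, θ = 202: P(X<327) ≈ 0.481.
Too low — raise k to concentrate. Iterating converges to k ≈ 9.11.
Then θ = 202/(9.11−1) ≈ 24.9.

k ≈ 9.11, θ ≈ 24.9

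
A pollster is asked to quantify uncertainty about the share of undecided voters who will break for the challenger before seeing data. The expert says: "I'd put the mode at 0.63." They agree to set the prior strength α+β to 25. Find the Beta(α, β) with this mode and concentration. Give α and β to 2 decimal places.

For α,β > 1 the Beta mode is (α−1)/(α+β−2). With α+β = 25, the mode is (α−1)/23.
Set (α−1)/23 = 0.63 → α = 1 + 0.63·23 = 15.49.
β = 25 − α = 9.51.

α = 15.49, β = 9.51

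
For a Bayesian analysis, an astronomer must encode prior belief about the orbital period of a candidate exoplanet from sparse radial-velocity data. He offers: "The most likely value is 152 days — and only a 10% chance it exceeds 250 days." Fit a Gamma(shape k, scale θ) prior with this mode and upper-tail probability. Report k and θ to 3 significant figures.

Gamma(k,θ) with k>1 has mode (k−1)θ, so θ = 152/(k−1).
Need P(X < 250) = 0.9 with θ tied to k this way. Start at k = 2, θ = 152: P(X<250) ≈ 0.489.
Too low — raise k to concentrate. Iterating converges to k ≈ 8.62.
Then θ = 152/(8.62−1) ≈ 20.

k ≈ 8.62, θ ≈ 20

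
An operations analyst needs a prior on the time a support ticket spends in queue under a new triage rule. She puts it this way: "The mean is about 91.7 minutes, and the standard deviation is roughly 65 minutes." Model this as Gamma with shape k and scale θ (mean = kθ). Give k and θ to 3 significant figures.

For Gamma(k, scale θ): mean = kθ, variance = kθ², so CV = 1/√k.
CV = SD/mean = 65/91.7 = 0.7088, hence k = 1/CV² = 1.99.
Then θ = mean/k = 91.7/1.99 = 46.1.

k ≈ 1.99, θ ≈ 46.1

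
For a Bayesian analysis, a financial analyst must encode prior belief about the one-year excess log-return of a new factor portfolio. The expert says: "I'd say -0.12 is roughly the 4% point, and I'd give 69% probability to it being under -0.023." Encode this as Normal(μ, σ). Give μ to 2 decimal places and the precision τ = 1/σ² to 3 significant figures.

μ = -0.04, τ = 536

For Normal(μ,σ), the p-quantile is μ + z_p·σ. Here z_{0.04} = -1.751, z_{0.69} = 0.4959.
So -0.12 = μ − 1.751σ and -0.023 = μ + 0.4959σ.
Subtracting: σ = (-0.023 − -0.12)/(0.4959 − (-1.751)) = 0.04.
Then μ = -0.12 − (-1.751)·0.04 = -0.04.
Precision τ = 1/σ² = 1/0.04318² = 536.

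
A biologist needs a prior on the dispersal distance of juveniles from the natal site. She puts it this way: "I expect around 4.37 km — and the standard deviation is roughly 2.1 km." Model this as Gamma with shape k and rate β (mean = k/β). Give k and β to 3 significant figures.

For Gamma(k, rate β): mean = k/β, variance = k/β², so CV = 1/√k.
CV = SD/mean = 2.1/4.37 = 0.4805, hence k = 1/CV² = 4.33.
Then β = k/mean = 4.33/4.37 = 0.991.

k ≈ 4.33, β ≈ 0.991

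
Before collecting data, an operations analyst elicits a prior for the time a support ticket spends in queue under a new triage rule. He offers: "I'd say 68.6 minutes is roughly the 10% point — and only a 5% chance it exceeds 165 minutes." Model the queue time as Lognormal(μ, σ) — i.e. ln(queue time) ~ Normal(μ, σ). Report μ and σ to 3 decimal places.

μ ≈ 4.613, σ ≈ 0.300

If T ~ Lognormal(μ,σ) then ln T ~ Normal(μ,σ), so the p-quantile of ln T is μ + z_p·σ.
ln(68.6) = 4.228 and ln(165) = 5.106; z_{0.1} = -1.282, z_{0.95} = 1.645.
σ = (5.106 − 4.228)/(1.645 − (-1.282)) = 0.300.
μ = 4.228 − (-1.282)·0.300 = 4.613.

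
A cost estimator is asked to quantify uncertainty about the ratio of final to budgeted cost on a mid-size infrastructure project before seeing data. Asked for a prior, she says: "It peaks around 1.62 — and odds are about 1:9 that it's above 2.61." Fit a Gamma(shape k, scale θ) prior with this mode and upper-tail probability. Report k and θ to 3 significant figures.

Gamma(k,θ) with k>1 has mode (k−1)θ, so θ = 1.62/(k−1).
Need P(X < 2.61) = 0.9 with θ tied to k this way. Start at k = 2, θ = 1.62: P(X<2.61) ≈ 0.479.
Too low — raise k to concentrate. Iterating converges to k ≈ 9.27.
Then θ = 1.62/(9.27−1) ≈ 0.196.

k ≈ 9.27, θ ≈ 0.196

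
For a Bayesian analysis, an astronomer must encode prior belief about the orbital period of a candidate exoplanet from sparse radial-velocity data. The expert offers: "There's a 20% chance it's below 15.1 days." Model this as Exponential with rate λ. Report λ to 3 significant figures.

P(T < 15.1) = 1 − e^(−λ·15.1) = 0.2, so λ = −ln(1−0.2)/15.1 = −ln(0.8)/15.1 = 0.0148.

λ ≈ 0.0148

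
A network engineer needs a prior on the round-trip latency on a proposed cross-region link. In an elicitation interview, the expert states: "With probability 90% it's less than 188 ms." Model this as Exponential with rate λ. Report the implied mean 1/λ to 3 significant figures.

mean ≈ 81.6 ms

P(T < 188.0) = 1 − e^(−λ·188.0) = 0.9, so λ = −ln(1−0.9)/188.0 = −ln(0.1)/188.0 = 0.0122.
Mean = 1/λ = 81.6 ms.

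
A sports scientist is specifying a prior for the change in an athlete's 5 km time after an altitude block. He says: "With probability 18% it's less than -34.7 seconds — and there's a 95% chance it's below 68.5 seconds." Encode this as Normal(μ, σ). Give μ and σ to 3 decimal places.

μ = 2.198, σ = 40.309

For Normal(μ,σ), the p-quantile is μ + z_p·σ. Here z_{0.18} = -0.9154, z_{0.95} = 1.645.
So -34.7 = μ − 0.9154σ and 68.5 = μ + 1.645σ.
Subtracting: σ = (68.5 − -34.7)/(1.645 − (-0.9154)) = 40.309.
Then μ = -34.7 − (-0.9154)·40.309 = 2.198.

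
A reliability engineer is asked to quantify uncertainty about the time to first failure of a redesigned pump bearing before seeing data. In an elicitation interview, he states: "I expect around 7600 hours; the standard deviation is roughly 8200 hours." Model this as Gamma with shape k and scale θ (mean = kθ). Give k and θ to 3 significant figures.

k ≈ 0.859, θ ≈ 8850

For Gamma(k, scale θ): mean = kθ, variance = kθ², so CV = 1/√k.
CV = SD/mean = 8200/7600 = 1.079, hence k = 1/CV² = 0.859.
Then θ = mean/k = 7600/0.859 = 8850.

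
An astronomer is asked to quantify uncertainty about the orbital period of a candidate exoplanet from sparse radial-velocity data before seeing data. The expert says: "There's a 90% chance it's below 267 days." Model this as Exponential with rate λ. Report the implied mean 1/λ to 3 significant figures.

mean ≈ 116 days

P(T < 267.0) = 1 − e^(−λ·267.0) = 0.9, so λ = −ln(1−0.9)/267.0 = −ln(0.1)/267.0 = 0.00862.
Mean = 1/λ = 116 days.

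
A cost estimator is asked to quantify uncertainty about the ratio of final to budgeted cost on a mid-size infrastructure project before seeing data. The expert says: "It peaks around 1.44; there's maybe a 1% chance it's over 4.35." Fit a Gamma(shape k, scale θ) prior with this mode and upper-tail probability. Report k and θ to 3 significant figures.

Gamma(k,θ) with k>1 has mode (k−1)θ, so θ = 1.44/(k−1).
Need P(X < 4.35) = 0.99 with θ tied to k this way. Start at k = 2, θ = 1.44: P(X<4.35) ≈ 0.804.
Too low — raise k to concentrate. Iterating converges to k ≈ 4.68.
Then θ = 1.44/(4.68−1) ≈ 0.392.

k ≈ 4.68, θ ≈ 0.392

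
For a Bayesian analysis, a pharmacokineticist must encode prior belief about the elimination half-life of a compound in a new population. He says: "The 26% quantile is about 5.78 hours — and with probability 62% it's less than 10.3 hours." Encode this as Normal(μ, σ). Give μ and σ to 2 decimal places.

μ = 8.84, σ = 4.76

For Normal(μ,σ), the p-quantile is μ + z_p·σ. Here z_{0.26} = -0.6433, z_{0.62} = 0.3055.
So 5.78 = μ − 0.6433σ and 10.3 = μ + 0.3055σ.
Subtracting: σ = (10.3 − 5.78)/(0.3055 − (-0.6433)) = 4.76.
Then μ = 5.78 − (-0.6433)·4.76 = 8.84.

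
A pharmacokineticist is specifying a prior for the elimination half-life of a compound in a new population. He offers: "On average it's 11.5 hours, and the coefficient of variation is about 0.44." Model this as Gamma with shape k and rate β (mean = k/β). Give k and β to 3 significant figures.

For Gamma(k, rate β): mean = k/β, variance = k/β², so CV = 1/√k.
CV = 0.44, hence k = 1/CV² = 5.17.
Then β = k/mean = 5.17/11.5 = 0.449.

k ≈ 5.17, β ≈ 0.449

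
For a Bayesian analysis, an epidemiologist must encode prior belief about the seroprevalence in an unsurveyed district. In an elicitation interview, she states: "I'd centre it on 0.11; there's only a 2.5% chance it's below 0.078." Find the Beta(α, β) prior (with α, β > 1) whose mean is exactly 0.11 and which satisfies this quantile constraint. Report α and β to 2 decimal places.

α ≈ 34.82, β ≈ 281.75

With mean 0.11 fixed, write α = 0.11s, β = 0.89s where s = α+β.
Need P(θ < 0.078) = 0.025 under Beta(0.11s, 0.89s). Normal approximation: (q−m)/√(m(1−m)/s) ≈ z_{0.025} = -1.96, so s ≈ 0.11·0.89·(-1.96)²/(0.078−0.11)² = 367.3.
At s = 367.3: P(θ<0.078) ≈ 0.017. Adjusting to match 0.025 gives s ≈ 316.58.
So α = 0.11·316.58 ≈ 34.82, β = 0.89·316.58 ≈ 281.75.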